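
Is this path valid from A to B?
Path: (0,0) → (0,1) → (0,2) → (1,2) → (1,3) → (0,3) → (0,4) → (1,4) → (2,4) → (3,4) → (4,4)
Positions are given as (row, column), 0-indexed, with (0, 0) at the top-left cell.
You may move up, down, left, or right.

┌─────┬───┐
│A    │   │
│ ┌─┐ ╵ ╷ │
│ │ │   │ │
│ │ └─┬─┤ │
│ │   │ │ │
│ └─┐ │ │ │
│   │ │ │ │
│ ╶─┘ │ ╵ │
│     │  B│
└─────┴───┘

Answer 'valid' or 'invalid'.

Checking path validity:
Result: All consecutive moves are passable.

valid

Correct solution:

┌─────┬───┐
│A → ↓│↱ ↓│
│ ┌─┐ ╵ ╷ │
│ │ │↳ ↑│↓│
│ │ └─┬─┤ │
│ │   │ │↓│
│ └─┐ │ │ │
│   │ │ │↓│
│ ╶─┘ │ ╵ │
│     │  B│
└─────┴───┘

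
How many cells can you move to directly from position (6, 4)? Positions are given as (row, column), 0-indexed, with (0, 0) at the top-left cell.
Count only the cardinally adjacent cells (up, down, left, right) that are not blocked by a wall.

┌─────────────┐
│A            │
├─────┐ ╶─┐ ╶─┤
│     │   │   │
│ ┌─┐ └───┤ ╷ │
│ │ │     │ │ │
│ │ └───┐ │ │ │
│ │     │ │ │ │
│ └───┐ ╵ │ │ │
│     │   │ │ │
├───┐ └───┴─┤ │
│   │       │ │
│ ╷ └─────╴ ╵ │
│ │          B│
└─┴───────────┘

Checking passable neighbors of (6, 4):
Neighbors: (6, 3), (6, 5)
Count: 2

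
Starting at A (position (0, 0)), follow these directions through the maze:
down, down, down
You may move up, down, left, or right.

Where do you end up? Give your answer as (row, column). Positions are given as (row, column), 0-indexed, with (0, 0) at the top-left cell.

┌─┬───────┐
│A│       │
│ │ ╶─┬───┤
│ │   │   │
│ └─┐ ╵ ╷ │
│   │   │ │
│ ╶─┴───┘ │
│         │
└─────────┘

Following directions step by step:
Start: (0, 0)
  down: (0, 0) → (1, 0)
  down: (1, 0) → (2, 0)
  down: (2, 0) → (3, 0)
Final position: (3, 0)

Path taken:

┌─┬───────┐
│A│       │
│ │ ╶─┬───┤
│↓│   │   │
│ └─┐ ╵ ╷ │
│↓  │   │ │
│ ╶─┴───┘ │
│B        │
└─────────┘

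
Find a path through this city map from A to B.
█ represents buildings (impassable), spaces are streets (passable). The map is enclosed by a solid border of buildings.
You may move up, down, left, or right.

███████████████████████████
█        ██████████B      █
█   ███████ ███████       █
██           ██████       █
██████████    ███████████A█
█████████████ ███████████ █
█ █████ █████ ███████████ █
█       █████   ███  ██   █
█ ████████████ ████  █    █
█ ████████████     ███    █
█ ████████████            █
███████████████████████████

Finding the shortest path from A to B:
Movement: cardinal only
Path length: 9 steps
Directions: up → up → up → left → left → left → left → left → left

Solution:

███████████████████████████
█        ██████████B←←←←←↰█
█   ███████ ███████      ↑█
██           ██████      ↑█
██████████    ███████████A█
█████████████ ███████████ █
█ █████ █████ ███████████ █
█       █████   ███  ██   █
█ ████████████ ████  █    █
█ ████████████     ███    █
█ ████████████            █
███████████████████████████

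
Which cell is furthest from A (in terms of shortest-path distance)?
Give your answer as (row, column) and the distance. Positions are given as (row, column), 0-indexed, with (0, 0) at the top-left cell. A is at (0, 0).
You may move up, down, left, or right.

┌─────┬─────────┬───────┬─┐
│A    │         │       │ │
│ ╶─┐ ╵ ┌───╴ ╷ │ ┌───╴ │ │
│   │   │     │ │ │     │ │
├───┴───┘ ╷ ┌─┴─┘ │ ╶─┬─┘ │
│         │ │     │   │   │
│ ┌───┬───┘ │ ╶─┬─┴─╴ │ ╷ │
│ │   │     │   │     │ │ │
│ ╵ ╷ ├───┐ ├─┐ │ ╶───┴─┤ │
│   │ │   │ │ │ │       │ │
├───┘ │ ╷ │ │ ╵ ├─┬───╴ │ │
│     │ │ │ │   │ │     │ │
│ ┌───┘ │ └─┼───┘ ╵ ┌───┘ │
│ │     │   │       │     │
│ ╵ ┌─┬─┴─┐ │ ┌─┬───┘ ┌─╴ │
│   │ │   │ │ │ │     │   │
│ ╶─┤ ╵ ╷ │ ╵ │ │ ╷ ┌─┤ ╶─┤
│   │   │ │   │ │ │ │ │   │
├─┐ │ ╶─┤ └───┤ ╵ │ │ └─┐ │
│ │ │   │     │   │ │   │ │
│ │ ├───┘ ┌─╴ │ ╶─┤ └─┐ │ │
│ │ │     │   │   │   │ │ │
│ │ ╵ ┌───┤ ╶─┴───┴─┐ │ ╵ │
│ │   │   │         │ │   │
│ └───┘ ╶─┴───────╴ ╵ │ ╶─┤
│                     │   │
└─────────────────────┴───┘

Computing BFS distances from A to all cells:
Furthest cell: (4, 6)
Distance: 74 steps

Path from A to the furthest cell:

┌─────┬─────────┬───────┬─┐
│A → ↓│↱ → → ↓  │↓ ← ← ↰│ │
│ ╶─┐ ╵ ┌───╴ ╷ │ ┌───╴ │ │
│   │↳ ↑│↓ ← ↲│ │↓│↱ → ↑│ │
├───┴───┘ ╷ ┌─┴─┘ │ ╶─┬─┘ │
│↓ ← ← ← ↲│ │↓ ← ↲│↑ ↰│   │
│ ┌───┬───┘ │ ╶─┬─┴─╴ │ ╷ │
│↓│↱ ↓│     │↳ ↓│↱ → ↑│ │ │
│ ╵ ╷ ├───┐ ├─┐ │ ╶───┴─┤ │
│↳ ↑│↓│↱ ↓│ │B│↓│↑ ← ← ↰│ │
├───┘ │ ╷ │ │ ╵ ├─┬───╴ │ │
│↓ ← ↲│↑│↓│ │↑ ↲│ │↱ → ↑│ │
│ ┌───┘ │ └─┼───┘ ╵ ┌───┘ │
│↓│↱ → ↑│↳ ↓│↱ → → ↑│     │
│ ╵ ┌─┬─┴─┐ │ ┌─┬───┘ ┌─╴ │
│↳ ↑│ │   │↓│↑│ │     │   │
│ ╶─┤ ╵ ╷ │ ╵ │ │ ╷ ┌─┤ ╶─┤
│   │   │ │↳ ↑│ │ │ │ │   │
├─┐ │ ╶─┤ └───┤ ╵ │ │ └─┐ │
│ │ │   │     │   │ │   │ │
│ │ ├───┘ ┌─╴ │ ╶─┤ └─┐ │ │
│ │ │     │   │   │   │ │ │
│ │ ╵ ┌───┤ ╶─┴───┴─┐ │ ╵ │
│ │   │   │         │ │   │
│ └───┘ ╶─┴───────╴ ╵ │ ╶─┤
│                     │   │
└─────────────────────┴───┘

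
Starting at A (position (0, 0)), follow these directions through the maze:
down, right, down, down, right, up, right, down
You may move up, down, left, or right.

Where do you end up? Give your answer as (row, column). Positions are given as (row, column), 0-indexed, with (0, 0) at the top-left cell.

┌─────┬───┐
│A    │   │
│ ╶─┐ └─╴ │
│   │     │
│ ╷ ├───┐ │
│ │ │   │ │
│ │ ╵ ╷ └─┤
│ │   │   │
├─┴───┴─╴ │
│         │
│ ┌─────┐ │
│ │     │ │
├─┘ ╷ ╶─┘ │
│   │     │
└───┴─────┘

Following directions step by step:
Start: (0, 0)
  down: (0, 0) → (1, 0)
  right: (1, 0) → (1, 1)
  down: (1, 1) → (2, 1)
  down: (2, 1) → (3, 1)
  right: (3, 1) → (3, 2)
  up: (3, 2) → (2, 2)
  right: (2, 2) → (2, 3)
  down: (2, 3) → (3, 3)
Final position: (3, 3)

Path taken:

┌─────┬───┐
│A    │   │
│ ╶─┐ └─╴ │
│↳ ↓│     │
│ ╷ ├───┐ │
│ │↓│↱ ↓│ │
│ │ ╵ ╷ └─┤
│ │↳ ↑│B  │
├─┴───┴─╴ │
│         │
│ ┌─────┐ │
│ │     │ │
├─┘ ╷ ╶─┘ │
│   │     │
└───┴─────┘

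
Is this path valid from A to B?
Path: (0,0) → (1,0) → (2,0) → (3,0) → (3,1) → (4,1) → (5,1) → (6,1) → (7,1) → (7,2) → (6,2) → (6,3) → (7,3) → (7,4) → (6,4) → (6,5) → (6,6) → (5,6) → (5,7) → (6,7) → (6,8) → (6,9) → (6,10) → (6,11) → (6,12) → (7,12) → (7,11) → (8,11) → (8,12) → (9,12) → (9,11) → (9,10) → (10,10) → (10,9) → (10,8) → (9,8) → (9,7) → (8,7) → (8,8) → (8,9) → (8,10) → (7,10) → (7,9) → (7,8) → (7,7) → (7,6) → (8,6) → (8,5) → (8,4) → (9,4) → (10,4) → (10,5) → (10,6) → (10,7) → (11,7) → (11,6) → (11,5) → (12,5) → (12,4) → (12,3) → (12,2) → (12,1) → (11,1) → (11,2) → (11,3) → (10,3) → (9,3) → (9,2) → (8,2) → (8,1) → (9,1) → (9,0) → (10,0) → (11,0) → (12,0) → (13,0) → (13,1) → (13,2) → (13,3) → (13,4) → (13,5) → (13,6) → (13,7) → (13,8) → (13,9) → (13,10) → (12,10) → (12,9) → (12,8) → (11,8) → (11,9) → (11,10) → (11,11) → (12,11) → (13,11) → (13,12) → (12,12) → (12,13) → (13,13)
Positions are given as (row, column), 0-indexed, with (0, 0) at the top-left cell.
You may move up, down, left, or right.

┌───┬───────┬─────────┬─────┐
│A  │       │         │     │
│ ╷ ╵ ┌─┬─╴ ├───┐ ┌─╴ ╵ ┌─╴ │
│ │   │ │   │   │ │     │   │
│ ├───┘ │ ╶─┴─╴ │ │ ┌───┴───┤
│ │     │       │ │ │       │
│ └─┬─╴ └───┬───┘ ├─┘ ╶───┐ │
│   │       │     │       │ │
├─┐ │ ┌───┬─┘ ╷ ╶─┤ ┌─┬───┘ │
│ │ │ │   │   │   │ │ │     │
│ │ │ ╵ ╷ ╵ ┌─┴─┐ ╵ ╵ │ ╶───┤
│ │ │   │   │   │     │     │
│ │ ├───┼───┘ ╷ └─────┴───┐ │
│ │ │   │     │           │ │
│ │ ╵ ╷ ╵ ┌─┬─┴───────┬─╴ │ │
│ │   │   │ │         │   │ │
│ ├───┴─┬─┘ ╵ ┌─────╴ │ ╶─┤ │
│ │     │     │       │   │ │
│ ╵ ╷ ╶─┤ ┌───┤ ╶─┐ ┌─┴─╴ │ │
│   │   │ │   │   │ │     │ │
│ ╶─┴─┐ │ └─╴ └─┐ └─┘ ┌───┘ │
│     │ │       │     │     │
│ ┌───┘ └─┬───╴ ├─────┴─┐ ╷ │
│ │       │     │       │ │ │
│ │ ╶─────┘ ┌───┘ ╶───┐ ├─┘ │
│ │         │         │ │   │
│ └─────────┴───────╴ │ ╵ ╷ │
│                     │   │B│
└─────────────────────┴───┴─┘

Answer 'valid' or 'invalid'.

Checking path validity:
Result: All consecutive moves are passable.

valid

Correct solution:

┌───┬───────┬─────────┬─────┐
│A  │       │         │     │
│ ╷ ╵ ┌─┬─╴ ├───┐ ┌─╴ ╵ ┌─╴ │
│↓│   │ │   │   │ │     │   │
│ ├───┘ │ ╶─┴─╴ │ │ ┌───┴───┤
│↓│     │       │ │ │       │
│ └─┬─╴ └───┬───┘ ├─┘ ╶───┐ │
│↳ ↓│       │     │       │ │
├─┐ │ ┌───┬─┘ ╷ ╶─┤ ┌─┬───┘ │
│ │↓│ │   │   │   │ │ │     │
│ │ │ ╵ ╷ ╵ ┌─┴─┐ ╵ ╵ │ ╶───┤
│ │↓│   │   │↱ ↓│     │     │
│ │ ├───┼───┘ ╷ └─────┴───┐ │
│ │↓│↱ ↓│↱ → ↑│↳ → → → → ↓│ │
│ │ ╵ ╷ ╵ ┌─┬─┴───────┬─╴ │ │
│ │↳ ↑│↳ ↑│ │↓ ← ← ← ↰│↓ ↲│ │
│ ├───┴─┬─┘ ╵ ┌─────╴ │ ╶─┤ │
│ │↓ ↰  │↓ ← ↲│↱ → → ↑│↳ ↓│ │
│ ╵ ╷ ╶─┤ ┌───┤ ╶─┐ ┌─┴─╴ │ │
│↓ ↲│↑ ↰│↓│   │↑ ↰│ │↓ ← ↲│ │
│ ╶─┴─┐ │ └─╴ └─┐ └─┘ ┌───┘ │
│↓    │↑│↳ → → ↓│↑ ← ↲│     │
│ ┌───┘ └─┬───╴ ├─────┴─┐ ╷ │
│↓│↱ → ↑  │↓ ← ↲│↱ → → ↓│ │ │
│ │ ╶─────┘ ┌───┘ ╶───┐ ├─┘ │
│↓│↑ ← ← ← ↲│    ↑ ← ↰│↓│↱ ↓│
│ └─────────┴───────╴ │ ╵ ╷ │
│↳ → → → → → → → → → ↑│↳ ↑│B│
└─────────────────────┴───┴─┘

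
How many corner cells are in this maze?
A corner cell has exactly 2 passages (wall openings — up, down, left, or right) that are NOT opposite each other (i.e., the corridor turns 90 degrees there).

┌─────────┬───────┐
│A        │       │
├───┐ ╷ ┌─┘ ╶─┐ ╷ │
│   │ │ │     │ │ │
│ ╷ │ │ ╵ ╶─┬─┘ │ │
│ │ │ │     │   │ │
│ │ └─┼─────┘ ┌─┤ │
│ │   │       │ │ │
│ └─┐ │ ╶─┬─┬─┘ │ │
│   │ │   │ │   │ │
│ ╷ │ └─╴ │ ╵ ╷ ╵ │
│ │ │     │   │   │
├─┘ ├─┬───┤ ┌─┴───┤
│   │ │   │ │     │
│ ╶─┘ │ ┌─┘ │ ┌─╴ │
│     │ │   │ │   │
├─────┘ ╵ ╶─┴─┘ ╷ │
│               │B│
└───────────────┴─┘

Counting corner cells (2 non-opposite passages):
Total corners: 32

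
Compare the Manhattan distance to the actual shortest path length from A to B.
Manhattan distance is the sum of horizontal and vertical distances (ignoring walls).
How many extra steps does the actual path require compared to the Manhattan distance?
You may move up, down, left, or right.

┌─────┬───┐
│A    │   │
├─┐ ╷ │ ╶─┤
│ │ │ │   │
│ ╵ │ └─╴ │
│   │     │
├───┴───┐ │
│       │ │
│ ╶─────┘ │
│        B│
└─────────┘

Manhattan distance: |4 - 0| + |4 - 0| = 8
Actual path length: 8
Extra steps: 8 - 8 = 0

Solution:

┌─────┬───┐
│A → ↓│   │
├─┐ ╷ │ ╶─┤
│ │ │↓│   │
│ ╵ │ └─╴ │
│   │↳ → ↓│
├───┴───┐ │
│       │↓│
│ ╶─────┘ │
│        B│
└─────────┘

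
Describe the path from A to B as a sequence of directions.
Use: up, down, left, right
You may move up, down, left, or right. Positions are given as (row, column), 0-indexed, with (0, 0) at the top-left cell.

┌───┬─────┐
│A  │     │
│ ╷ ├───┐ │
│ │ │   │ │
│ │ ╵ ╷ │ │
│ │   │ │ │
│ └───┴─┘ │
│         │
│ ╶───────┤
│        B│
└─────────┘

Finding the path and converting it to directions:
Path through cells: (0,0) → (1,0) → (2,0) → (3,0) → (4,0) → (4,1) → (4,2) → (4,3) → (4,4)
Directions: down, down, down, down, right, right, right, right

Solution:

┌───┬─────┐
│A  │     │
│ ╷ ├───┐ │
│↓│ │   │ │
│ │ ╵ ╷ │ │
│↓│   │ │ │
│ └───┴─┘ │
│↓        │
│ ╶───────┤
│↳ → → → B│
└─────────┘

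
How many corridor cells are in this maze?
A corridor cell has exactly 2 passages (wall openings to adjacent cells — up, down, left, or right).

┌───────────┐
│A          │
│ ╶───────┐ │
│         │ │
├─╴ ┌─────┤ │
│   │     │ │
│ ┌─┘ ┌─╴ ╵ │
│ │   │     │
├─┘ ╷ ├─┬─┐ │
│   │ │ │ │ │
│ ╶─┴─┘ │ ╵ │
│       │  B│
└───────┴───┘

Counting cells with exactly 2 passages:
Total corridor cells: 26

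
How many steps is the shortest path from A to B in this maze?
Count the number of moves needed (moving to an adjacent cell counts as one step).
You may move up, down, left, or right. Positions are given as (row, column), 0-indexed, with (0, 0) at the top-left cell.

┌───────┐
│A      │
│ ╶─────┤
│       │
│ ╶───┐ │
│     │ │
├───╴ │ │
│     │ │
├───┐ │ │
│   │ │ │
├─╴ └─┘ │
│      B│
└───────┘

Using BFS to find shortest path:
Start: (0, 0), End: (5, 3)
Path found:
(0,0) → (1,0) → (1,1) → (1,2) → (1,3) → (2,3) → (3,3) → (4,3) → (5,3)
Number of steps: 8

Solution:

┌───────┐
│A      │
│ ╶─────┤
│↳ → → ↓│
│ ╶───┐ │
│     │↓│
├───╴ │ │
│     │↓│
├───┐ │ │
│   │ │↓│
├─╴ └─┘ │
│      B│
└───────┘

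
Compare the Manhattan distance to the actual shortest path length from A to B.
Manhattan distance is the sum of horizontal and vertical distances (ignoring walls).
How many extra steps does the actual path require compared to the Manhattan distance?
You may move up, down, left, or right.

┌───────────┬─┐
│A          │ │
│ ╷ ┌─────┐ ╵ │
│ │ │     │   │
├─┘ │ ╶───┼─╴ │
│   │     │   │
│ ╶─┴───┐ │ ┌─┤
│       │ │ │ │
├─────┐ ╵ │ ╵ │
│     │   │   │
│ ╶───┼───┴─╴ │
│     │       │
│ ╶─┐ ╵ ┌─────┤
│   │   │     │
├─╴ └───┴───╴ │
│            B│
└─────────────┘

Manhattan distance: |7 - 0| + |6 - 0| = 13
Actual path length: 29
Extra steps: 29 - 13 = 16

Solution:

┌───────────┬─┐
│A → → → → ↓│ │
│ ╷ ┌─────┐ ╵ │
│ │ │     │↳ ↓│
├─┘ │ ╶───┼─╴ │
│   │     │↓ ↲│
│ ╶─┴───┐ │ ┌─┤
│       │ │↓│ │
├─────┐ ╵ │ ╵ │
│     │   │↳ ↓│
│ ╶───┼───┴─╴ │
│↓ ← ↰│↓ ← ← ↲│
│ ╶─┐ ╵ ┌─────┤
│↳ ↓│↑ ↲│     │
├─╴ └───┴───╴ │
│  ↳ → → → → B│
└─────────────┘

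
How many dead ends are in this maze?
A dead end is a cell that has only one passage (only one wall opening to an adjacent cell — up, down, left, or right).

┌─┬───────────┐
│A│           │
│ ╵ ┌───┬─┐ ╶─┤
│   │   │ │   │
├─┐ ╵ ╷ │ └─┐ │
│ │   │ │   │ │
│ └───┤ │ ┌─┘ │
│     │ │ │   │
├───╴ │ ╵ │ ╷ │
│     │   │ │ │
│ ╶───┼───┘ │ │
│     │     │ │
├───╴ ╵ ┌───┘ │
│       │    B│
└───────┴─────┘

Checking each cell for number of passages:

Dead ends found at positions:
  (0, 0)
  (0, 6)
  (1, 4)
  (2, 0)
  (2, 5)
  (6, 0)
  (6, 4)
Total dead ends: 7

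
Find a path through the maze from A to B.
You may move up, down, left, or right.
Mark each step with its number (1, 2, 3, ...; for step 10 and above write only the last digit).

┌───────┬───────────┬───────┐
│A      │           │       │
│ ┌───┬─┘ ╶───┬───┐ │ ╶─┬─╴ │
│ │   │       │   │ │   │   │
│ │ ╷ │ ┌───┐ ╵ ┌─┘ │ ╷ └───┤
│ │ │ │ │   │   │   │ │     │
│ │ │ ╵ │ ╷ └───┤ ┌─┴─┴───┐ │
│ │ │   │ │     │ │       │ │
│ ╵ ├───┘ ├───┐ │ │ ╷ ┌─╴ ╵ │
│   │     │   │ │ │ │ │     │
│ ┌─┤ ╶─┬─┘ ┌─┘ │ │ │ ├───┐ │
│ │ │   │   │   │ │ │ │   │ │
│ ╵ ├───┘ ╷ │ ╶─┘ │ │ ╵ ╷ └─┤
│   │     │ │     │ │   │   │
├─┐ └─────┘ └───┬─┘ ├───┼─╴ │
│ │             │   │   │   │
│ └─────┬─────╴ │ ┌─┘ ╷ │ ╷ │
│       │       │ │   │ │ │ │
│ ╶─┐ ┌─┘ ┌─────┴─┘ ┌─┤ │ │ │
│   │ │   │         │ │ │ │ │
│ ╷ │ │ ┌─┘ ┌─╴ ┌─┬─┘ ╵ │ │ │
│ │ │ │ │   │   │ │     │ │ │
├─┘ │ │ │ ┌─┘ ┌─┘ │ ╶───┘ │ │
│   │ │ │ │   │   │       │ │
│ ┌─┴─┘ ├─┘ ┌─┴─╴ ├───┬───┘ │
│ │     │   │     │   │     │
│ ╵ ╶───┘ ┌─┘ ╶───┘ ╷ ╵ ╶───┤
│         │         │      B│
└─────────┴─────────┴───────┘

Finding the shortest path through the maze:
Path length: 66 steps
Directions: down → down → down → down → down → down → right → down → right → right → right → right → right → right → down → left → left → left → down → left → down → down → down → left → left → down → right → right → right → up → right → up → right → up → right → up → right → right → up → right → up → right → down → down → down → left → left → down → right → right → right → up → up → up → up → right → down → down → down → down → down → left → left → down → right → right

Solution:

┌───────┬───────────┬───────┐
│A      │           │       │
│ ┌───┬─┘ ╶───┬───┐ │ ╶─┬─╴ │
│1│   │       │   │ │   │   │
│ │ ╷ │ ┌───┐ ╵ ┌─┘ │ ╷ └───┤
│2│ │ │ │   │   │   │ │     │
│ │ │ ╵ │ ╷ └───┤ ┌─┴─┴───┐ │
│3│ │   │ │     │ │       │ │
│ ╵ ├───┘ ├───┐ │ │ ╷ ┌─╴ ╵ │
│4  │     │   │ │ │ │ │     │
│ ┌─┤ ╶─┬─┘ ┌─┘ │ │ │ ├───┐ │
│5│ │   │   │   │ │ │ │   │ │
│ ╵ ├───┘ ╷ │ ╶─┘ │ │ ╵ ╷ └─┤
│6 7│     │ │     │ │   │   │
├─┐ └─────┘ └───┬─┘ ├───┼─╴ │
│ │8 9 0 1 2 3 4│   │1 2│5 6│
│ └─────┬─────╴ │ ┌─┘ ╷ │ ╷ │
│       │8 7 6 5│ │9 0│3│4│7│
│ ╶─┐ ┌─┘ ┌─────┴─┘ ┌─┤ │ │ │
│   │ │0 9│    6 7 8│ │4│3│8│
│ ╷ │ │ ┌─┘ ┌─╴ ┌─┬─┘ ╵ │ │ │
│ │ │ │1│   │4 5│ │7 6 5│2│9│
├─┘ │ │ │ ┌─┘ ┌─┘ │ ╶───┘ │ │
│   │ │2│ │2 3│   │8 9 0 1│0│
│ ┌─┴─┘ ├─┘ ┌─┴─╴ ├───┬───┘ │
│ │5 4 3│0 1│     │   │3 2 1│
│ ╵ ╶───┘ ┌─┘ ╶───┘ ╷ ╵ ╶───┤
│  6 7 8 9│         │  4 5 B│
└─────────┴─────────┴───────┘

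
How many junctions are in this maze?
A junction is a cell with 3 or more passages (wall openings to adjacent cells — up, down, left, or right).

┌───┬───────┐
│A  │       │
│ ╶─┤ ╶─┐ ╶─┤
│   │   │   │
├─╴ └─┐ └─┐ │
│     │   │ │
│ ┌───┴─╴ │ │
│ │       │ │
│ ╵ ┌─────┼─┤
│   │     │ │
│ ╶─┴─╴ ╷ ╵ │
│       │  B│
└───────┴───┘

Checking each cell for number of passages:

Junctions found (3+ passages):
  (0, 4): 3 passages
  (2, 1): 3 passages
  (4, 0): 3 passages
  (4, 3): 3 passages
Total junctions: 4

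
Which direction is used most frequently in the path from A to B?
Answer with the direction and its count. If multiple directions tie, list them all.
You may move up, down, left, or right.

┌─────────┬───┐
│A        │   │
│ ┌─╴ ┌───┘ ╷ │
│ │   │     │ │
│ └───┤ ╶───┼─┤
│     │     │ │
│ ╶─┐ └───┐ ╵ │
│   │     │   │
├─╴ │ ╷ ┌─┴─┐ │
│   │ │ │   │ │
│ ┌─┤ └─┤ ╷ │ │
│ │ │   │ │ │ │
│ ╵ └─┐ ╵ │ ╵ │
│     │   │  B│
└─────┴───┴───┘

Directions: down, down, right, right, down, down, down, right, down, right, up, up, right, down, down, right
Counts: {'down': 8, 'right': 6, 'up': 2}
Most common: down (8 times)

Solution:

┌─────────┬───┐
│A        │   │
│ ┌─╴ ┌───┘ ╷ │
│↓│   │     │ │
│ └───┤ ╶───┼─┤
│↳ → ↓│     │ │
│ ╶─┐ └───┐ ╵ │
│   │↓    │   │
├─╴ │ ╷ ┌─┴─┐ │
│   │↓│ │↱ ↓│ │
│ ┌─┤ └─┤ ╷ │ │
│ │ │↳ ↓│↑│↓│ │
│ ╵ └─┐ ╵ │ ╵ │
│     │↳ ↑│↳ B│
└─────┴───┴───┘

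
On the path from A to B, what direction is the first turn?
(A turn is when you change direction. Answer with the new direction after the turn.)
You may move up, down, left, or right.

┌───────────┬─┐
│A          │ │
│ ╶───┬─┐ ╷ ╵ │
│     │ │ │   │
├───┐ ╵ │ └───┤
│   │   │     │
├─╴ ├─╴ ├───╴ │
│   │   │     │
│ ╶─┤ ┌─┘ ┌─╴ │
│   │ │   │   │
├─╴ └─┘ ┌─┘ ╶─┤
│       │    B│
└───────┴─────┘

Directions: right, right, right, right, down, down, right, right, down, down, left, down, right
First turn direction: down

Solution:

┌───────────┬─┐
│A → → → ↓  │ │
│ ╶───┬─┐ ╷ ╵ │
│     │ │↓│   │
├───┐ ╵ │ └───┤
│   │   │↳ → ↓│
├─╴ ├─╴ ├───╴ │
│   │   │    ↓│
│ ╶─┤ ┌─┘ ┌─╴ │
│   │ │   │↓ ↲│
├─╴ └─┘ ┌─┘ ╶─┤
│       │  ↳ B│
└───────┴─────┘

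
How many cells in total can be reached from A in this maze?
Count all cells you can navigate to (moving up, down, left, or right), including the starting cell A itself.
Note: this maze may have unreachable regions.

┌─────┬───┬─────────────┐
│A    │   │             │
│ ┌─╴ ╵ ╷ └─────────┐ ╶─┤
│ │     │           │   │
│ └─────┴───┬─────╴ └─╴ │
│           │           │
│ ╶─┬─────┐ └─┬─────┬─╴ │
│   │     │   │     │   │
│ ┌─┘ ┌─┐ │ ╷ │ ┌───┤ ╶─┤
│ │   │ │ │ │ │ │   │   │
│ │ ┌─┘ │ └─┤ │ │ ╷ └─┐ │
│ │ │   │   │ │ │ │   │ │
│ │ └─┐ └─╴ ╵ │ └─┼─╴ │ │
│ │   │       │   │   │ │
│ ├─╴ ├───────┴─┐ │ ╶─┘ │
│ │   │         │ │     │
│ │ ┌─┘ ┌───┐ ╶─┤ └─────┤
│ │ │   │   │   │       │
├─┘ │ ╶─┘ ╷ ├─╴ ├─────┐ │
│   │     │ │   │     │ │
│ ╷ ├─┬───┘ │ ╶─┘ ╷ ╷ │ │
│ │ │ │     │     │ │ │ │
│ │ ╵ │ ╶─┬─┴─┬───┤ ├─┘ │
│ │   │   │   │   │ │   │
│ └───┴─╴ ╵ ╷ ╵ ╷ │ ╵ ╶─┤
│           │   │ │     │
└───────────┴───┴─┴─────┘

Using BFS/flood-fill to find all reachable cells from A:
Maze size: 13 × 12 = 156 total cells
All cells are reachable — the maze is fully connected.
Reachable cells: 156

Reachable region (· marks reachable cells):

┌─────┬───┬─────────────┐
│A · ·│· ·│· · · · · · ·│
│ ┌─╴ ╵ ╷ └─────────┐ ╶─┤
│·│· · ·│· · · · · ·│· ·│
│ └─────┴───┬─────╴ └─╴ │
│· · · · · ·│· · · · · ·│
│ ╶─┬─────┐ └─┬─────┬─╴ │
│· ·│· · ·│· ·│· · ·│· ·│
│ ┌─┘ ┌─┐ │ ╷ │ ┌───┤ ╶─┤
│·│· ·│·│·│·│·│·│· ·│· ·│
│ │ ┌─┘ │ └─┤ │ │ ╷ └─┐ │
│·│·│· ·│· ·│·│·│·│· ·│·│
│ │ └─┐ └─╴ ╵ │ └─┼─╴ │ │
│·│· ·│· · · ·│· ·│· ·│·│
│ ├─╴ ├───────┴─┐ │ ╶─┘ │
│·│· ·│· · · · ·│·│· · ·│
│ │ ┌─┘ ┌───┐ ╶─┤ └─────┤
│·│·│· ·│· ·│· ·│· · · ·│
├─┘ │ ╶─┘ ╷ ├─╴ ├─────┐ │
│· ·│· · ·│·│· ·│· · ·│·│
│ ╷ ├─┬───┘ │ ╶─┘ ╷ ╷ │ │
│·│·│·│· · ·│· · ·│·│·│·│
│ │ ╵ │ ╶─┬─┴─┬───┤ ├─┘ │
│·│· ·│· ·│· ·│· ·│·│· ·│
│ └───┴─╴ ╵ ╷ ╵ ╷ │ ╵ ╶─┤
│· · · · · ·│· ·│·│· · ·│
└───────────┴───┴─┴─────┘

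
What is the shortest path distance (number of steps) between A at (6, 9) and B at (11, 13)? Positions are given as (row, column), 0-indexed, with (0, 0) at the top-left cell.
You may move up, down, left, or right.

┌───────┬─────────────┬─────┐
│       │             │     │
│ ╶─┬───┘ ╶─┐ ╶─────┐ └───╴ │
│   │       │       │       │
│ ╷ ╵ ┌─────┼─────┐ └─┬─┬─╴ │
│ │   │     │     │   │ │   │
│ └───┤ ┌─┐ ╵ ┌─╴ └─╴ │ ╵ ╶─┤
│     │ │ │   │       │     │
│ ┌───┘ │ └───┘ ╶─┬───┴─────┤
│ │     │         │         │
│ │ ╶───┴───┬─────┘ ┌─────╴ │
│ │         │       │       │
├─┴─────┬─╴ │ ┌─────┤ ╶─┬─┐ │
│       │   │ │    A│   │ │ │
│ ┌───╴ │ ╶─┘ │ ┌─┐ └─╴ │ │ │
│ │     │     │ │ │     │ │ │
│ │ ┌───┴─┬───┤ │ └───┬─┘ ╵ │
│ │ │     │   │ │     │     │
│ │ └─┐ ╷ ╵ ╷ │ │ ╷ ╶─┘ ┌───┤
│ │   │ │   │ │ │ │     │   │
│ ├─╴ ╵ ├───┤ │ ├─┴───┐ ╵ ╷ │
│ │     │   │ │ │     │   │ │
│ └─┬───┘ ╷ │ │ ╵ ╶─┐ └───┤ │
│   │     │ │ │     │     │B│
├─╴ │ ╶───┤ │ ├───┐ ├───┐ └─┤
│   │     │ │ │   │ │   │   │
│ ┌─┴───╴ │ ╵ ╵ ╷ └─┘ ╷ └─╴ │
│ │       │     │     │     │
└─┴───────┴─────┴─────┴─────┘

Finding path from (6, 9) to (11, 13):
Path: (6,9) → (7,9) → (7,10) → (7,11) → (6,11) → (6,10) → (5,10) → (5,11) → (5,12) → (5,13) → (6,13) → (7,13) → (8,13) → (8,12) → (8,11) → (9,11) → (10,11) → (10,12) → (9,12) → (9,13) → (10,13) → (11,13)
Distance: 21 steps

Solution:

┌───────┬─────────────┬─────┐
│       │             │     │
│ ╶─┬───┘ ╶─┐ ╶─────┐ └───╴ │
│   │       │       │       │
│ ╷ ╵ ┌─────┼─────┐ └─┬─┬─╴ │
│ │   │     │     │   │ │   │
│ └───┤ ┌─┐ ╵ ┌─╴ └─╴ │ ╵ ╶─┤
│     │ │ │   │       │     │
│ ┌───┘ │ └───┘ ╶─┬───┴─────┤
│ │     │         │         │
│ │ ╶───┴───┬─────┘ ┌─────╴ │
│ │         │       │↱ → → ↓│
├─┴─────┬─╴ │ ┌─────┤ ╶─┬─┐ │
│       │   │ │    A│↑ ↰│ │↓│
│ ┌───╴ │ ╶─┘ │ ┌─┐ └─╴ │ │ │
│ │     │     │ │ │↳ → ↑│ │↓│
│ │ ┌───┴─┬───┤ │ └───┬─┘ ╵ │
│ │ │     │   │ │     │↓ ← ↲│
│ │ └─┐ ╷ ╵ ╷ │ │ ╷ ╶─┘ ┌───┤
│ │   │ │   │ │ │ │    ↓│↱ ↓│
│ ├─╴ ╵ ├───┤ │ ├─┴───┐ ╵ ╷ │
│ │     │   │ │ │     │↳ ↑│↓│
│ └─┬───┘ ╷ │ │ ╵ ╶─┐ └───┤ │
│   │     │ │ │     │     │B│
├─╴ │ ╶───┤ │ ├───┐ ├───┐ └─┤
│   │     │ │ │   │ │   │   │
│ ┌─┴───╴ │ ╵ ╵ ╷ └─┘ ╷ └─╴ │
│ │       │     │     │     │
└─┴───────┴─────┴─────┴─────┘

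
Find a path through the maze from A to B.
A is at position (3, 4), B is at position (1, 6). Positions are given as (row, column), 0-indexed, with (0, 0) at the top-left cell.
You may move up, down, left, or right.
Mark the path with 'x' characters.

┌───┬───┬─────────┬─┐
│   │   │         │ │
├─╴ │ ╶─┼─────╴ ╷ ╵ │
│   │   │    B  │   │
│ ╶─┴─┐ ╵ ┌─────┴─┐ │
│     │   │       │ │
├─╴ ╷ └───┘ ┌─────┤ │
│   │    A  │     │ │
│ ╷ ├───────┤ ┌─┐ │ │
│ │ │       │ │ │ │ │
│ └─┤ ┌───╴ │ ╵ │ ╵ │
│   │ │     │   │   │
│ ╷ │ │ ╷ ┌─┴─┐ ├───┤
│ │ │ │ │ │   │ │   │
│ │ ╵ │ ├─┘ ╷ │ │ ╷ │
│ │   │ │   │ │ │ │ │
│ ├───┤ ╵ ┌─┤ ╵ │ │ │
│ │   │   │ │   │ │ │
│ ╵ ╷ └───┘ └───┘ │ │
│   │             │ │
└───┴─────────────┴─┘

Finding the shortest path from (3, 4) to (1, 6):
Path length: 52 steps
Directions: left → left → up → left → down → left → down → down → right → down → down → right → up → up → up → right → right → right → down → left → left → down → down → down → right → up → right → up → right → down → down → right → up → up → up → left → up → up → right → right → down → down → right → up → up → up → up → left → up → left → down → left

Solution:

┌───┬───┬─────────┬─┐
│   │   │      x x│ │
├─╴ │ ╶─┼─────╴ ╷ ╵ │
│   │   │    B x│x x│
│ ╶─┴─┐ ╵ ┌─────┴─┐ │
│  x x│   │       │x│
├─╴ ╷ └───┘ ┌─────┤ │
│x x│x x A  │x x x│x│
│ ╷ ├───────┤ ┌─┐ │ │
│x│ │x x x x│x│ │x│x│
│ └─┤ ┌───╴ │ ╵ │ ╵ │
│x x│x│x x x│x x│x x│
│ ╷ │ │ ╷ ┌─┴─┐ ├───┤
│ │x│x│x│ │x x│x│   │
│ │ ╵ │ ├─┘ ╷ │ │ ╷ │
│ │x x│x│x x│x│x│ │ │
│ ├───┤ ╵ ┌─┤ ╵ │ │ │
│ │   │x x│ │x x│ │ │
│ ╵ ╷ └───┘ └───┘ │ │
│   │             │ │
└───┴─────────────┴─┘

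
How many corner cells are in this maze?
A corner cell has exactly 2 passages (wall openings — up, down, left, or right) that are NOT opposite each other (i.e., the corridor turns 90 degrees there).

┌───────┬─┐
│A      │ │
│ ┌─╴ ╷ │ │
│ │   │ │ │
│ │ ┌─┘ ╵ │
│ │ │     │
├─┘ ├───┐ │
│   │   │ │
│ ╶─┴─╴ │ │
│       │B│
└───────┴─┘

Counting corner cells (2 non-opposite passages):
Total corners: 9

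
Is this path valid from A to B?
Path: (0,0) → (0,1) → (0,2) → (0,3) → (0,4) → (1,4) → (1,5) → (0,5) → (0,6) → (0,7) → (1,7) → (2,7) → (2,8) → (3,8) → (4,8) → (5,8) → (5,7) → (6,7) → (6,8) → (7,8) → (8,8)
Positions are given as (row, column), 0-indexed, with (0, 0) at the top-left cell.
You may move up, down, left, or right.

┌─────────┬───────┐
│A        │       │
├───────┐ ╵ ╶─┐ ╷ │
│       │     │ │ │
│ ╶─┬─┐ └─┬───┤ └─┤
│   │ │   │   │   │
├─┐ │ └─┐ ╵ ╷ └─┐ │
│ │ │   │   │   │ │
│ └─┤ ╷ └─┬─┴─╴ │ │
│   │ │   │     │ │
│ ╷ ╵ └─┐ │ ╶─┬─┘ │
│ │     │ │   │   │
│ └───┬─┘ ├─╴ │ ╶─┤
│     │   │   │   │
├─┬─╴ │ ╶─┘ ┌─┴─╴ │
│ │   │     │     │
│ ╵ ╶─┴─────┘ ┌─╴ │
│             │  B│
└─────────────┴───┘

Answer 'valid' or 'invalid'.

Checking path validity:
Result: All consecutive moves are passable.

valid

Correct solution:

┌─────────┬───────┐
│A → → → ↓│↱ → ↓  │
├───────┐ ╵ ╶─┐ ╷ │
│       │↳ ↑  │↓│ │
│ ╶─┬─┐ └─┬───┤ └─┤
│   │ │   │   │↳ ↓│
├─┐ │ └─┐ ╵ ╷ └─┐ │
│ │ │   │   │   │↓│
│ └─┤ ╷ └─┬─┴─╴ │ │
│   │ │   │     │↓│
│ ╷ ╵ └─┐ │ ╶─┬─┘ │
│ │     │ │   │↓ ↲│
│ └───┬─┘ ├─╴ │ ╶─┤
│     │   │   │↳ ↓│
├─┬─╴ │ ╶─┘ ┌─┴─╴ │
│ │   │     │    ↓│
│ ╵ ╶─┴─────┘ ┌─╴ │
│             │  B│
└─────────────┴───┘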